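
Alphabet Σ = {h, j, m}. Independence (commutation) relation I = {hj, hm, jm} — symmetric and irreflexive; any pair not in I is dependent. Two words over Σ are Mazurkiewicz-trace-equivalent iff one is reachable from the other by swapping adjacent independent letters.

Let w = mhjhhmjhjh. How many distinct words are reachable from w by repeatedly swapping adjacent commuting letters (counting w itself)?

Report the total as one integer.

2520

0(m) covers ∅
1(h) covers ∅
2(j) covers ∅
3(h) covers 1:h
4(h) covers 3:h
5(m) covers 0:m
6(j) covers 2:j
7(h) covers 4:h
8(j) covers 6:j
9(h) covers 7:h
floor of heap: 0:m, 1:h, 2:j
completions by unplaced set U, small U first (add the entries for U minus each lowest piece of U):
  |U|=1: {5}:1  {8}:1  {9}:1
  |U|=2: {0,5}:1  {5,8}:2  {5,9}:2  {6,8}:1  {7,9}:1  {8,9}:2
  |U|=3: {0,5,8}:3  {0,5,9}:3  {2,6,8}:1  {4,7,9}:1  {5,6,8}:3  {5,7,9}:3  {5,8,9}:6  {6,8,9}:3  {7,8,9}:3
  |U|=4: {0,5,6,8}:6  {0,5,7,9}:6  {0,5,8,9}:12  {2,5,6,8}:4  {2,6,8,9}:4  {3,4,7,9}:1  {4,5,7,9}:4  {4,7,8,9}:4  {5,6,8,9}:12  {5,7,8,9}:12  {6,7,8,9}:6
  |U|=5: {0,2,5,6,8}:10  {0,4,5,7,9}:10  {0,5,6,8,9}:30  {0,5,7,8,9}:30  {1,3,4,7,9}:1  {2,5,6,8,9}:20  {2,6,7,8,9}:10  {3,4,5,7,9}:5  {3,4,7,8,9}:5  {4,5,7,8,9}:20  {4,6,7,8,9}:10  {5,6,7,8,9}:30
  |U|=6: {0,2,5,6,8,9}:60  {0,3,4,5,7,9}:15  {0,4,5,7,8,9}:60  {0,5,6,7,8,9}:90  {1,3,4,5,7,9}:6  {1,3,4,7,8,9}:6  {2,4,6,7,8,9}:20  {2,5,6,7,8,9}:60  {3,4,5,7,8,9}:30  {3,4,6,7,8,9}:15  {4,5,6,7,8,9}:60
  |U|=7: {0,1,3,4,5,7,9}:21  {0,2,5,6,7,8,9}:210  {0,3,4,5,7,8,9}:105  {0,4,5,6,7,8,9}:210  {1,3,4,5,7,8,9}:42  {1,3,4,6,7,8,9}:21  {2,3,4,6,7,8,9}:35  {2,4,5,6,7,8,9}:140  {3,4,5,6,7,8,9}:105
  |U|=8: {0,1,3,4,5,7,8,9}:168  {0,2,4,5,6,7,8,9}:560  {0,3,4,5,6,7,8,9}:420  {1,2,3,4,6,7,8,9}:56  {1,3,4,5,6,7,8,9}:168  {2,3,4,5,6,7,8,9}:280
  start at 0(m): 504
  start at 1(h): 1260
  start at 2(j): 756
sum over floor = 2520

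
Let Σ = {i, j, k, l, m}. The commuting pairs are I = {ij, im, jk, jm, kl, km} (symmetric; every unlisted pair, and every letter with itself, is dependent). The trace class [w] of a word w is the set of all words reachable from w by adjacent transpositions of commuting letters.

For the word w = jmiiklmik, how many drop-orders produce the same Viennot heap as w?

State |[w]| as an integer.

108

piece 0:j — minimal
piece 1:m — minimal
piece 2:i — minimal
piece 3:i rests on {2:i}
piece 4:k rests on {3:i}
piece 5:l rests on {0:j, 1:m, 3:i}
piece 6:m rests on {5:l}
piece 7:i rests on {4:k, 5:l}
piece 8:k rests on {7:i}
minimal pieces: {0:j, 1:m, 2:i}
ways to finish when only these pieces remain (= sum over removing one remaining piece with nothing left below it):
  1 left: {6}→1  {8}→1
  2 left: {6,8}→2  {7,8}→1
  3 left: {4,7,8}→1  {6,7,8}→3
  4 left: {4,6,7,8}→4  {5,6,7,8}→3
  5 left: {0,5,6,7,8}→3  {1,5,6,7,8}→3  {4,5,6,7,8}→7
  6 left: {0,1,5,6,7,8}→6  {0,4,5,6,7,8}→10  {1,4,5,6,7,8}→10  {3,4,5,6,7,8}→7
  7 left: {0,1,4,5,6,7,8}→26  {0,3,4,5,6,7,8}→17  {1,3,4,5,6,7,8}→17  {2,3,4,5,6,7,8}→7
  placing 0:j first → 24 extensions
  placing 1:m first → 24 extensions
  placing 2:i first → 60 extensions
total linear extensions = 108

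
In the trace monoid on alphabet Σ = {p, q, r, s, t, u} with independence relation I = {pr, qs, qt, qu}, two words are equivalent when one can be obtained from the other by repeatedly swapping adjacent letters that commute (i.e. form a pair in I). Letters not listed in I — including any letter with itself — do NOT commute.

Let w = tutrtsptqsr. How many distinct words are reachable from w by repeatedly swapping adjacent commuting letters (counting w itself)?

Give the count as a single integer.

0(t) covers ∅
1(u) covers 0:t
2(t) covers 1:u
3(r) covers 2:t
4(t) covers 3:r
5(s) covers 4:t
6(p) covers 5:s
7(t) covers 6:p
8(q) covers 6:p
9(s) covers 7:t
10(r) covers 8:q, 9:s
floor of heap: 0:t
completions by unplaced set U, small U first (add the entries for U minus each lowest piece of U):
  |U|=1: {10}:1
  |U|=2: {8,10}:1  {9,10}:1
  |U|=3: {7,9,10}:1  {8,9,10}:2
  |U|=4: {7,8,9,10}:3
  |U|=5: {6,7,8,9,10}:3
  |U|=6: {5,6,7,8,9,10}:3
  |U|=7: {4,5,6,7,8,9,10}:3
  |U|=8: {3,4,5,6,7,8,9,10}:3
  |U|=9: {2,3,4,5,6,7,8,9,10}:3
  start at 0(t): 3

3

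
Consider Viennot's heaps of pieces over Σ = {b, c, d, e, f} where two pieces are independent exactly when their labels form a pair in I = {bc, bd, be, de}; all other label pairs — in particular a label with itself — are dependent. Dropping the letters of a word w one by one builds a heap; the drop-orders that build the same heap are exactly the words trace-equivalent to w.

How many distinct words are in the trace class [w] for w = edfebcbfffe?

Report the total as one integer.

piece 0:e — minimal
piece 1:d — minimal
piece 2:f rests on {0:e, 1:d}
piece 3:e rests on {2:f}
piece 4:b rests on {2:f}
piece 5:c rests on {3:e}
piece 6:b rests on {4:b}
piece 7:f rests on {5:c, 6:b}
piece 8:f rests on {7:f}
piece 9:f rests on {8:f}
piece 10:e rests on {9:f}
minimal pieces: {0:e, 1:d}
ways to finish when only these pieces remain (= sum over removing one remaining piece with nothing left below it):
  1 left: {10}→1
  2 left: {9,10}→1
  3 left: {8,9,10}→1
  4 left: {7,8,9,10}→1
  5 left: {5,7,8,9,10}→1  {6,7,8,9,10}→1
  6 left: {3,5,7,8,9,10}→1  {4,6,7,8,9,10}→1  {5,6,7,8,9,10}→2
  7 left: {3,5,6,7,8,9,10}→3  {4,5,6,7,8,9,10}→3
  8 left: {3,4,5,6,7,8,9,10}→6
  9 left: {2,3,4,5,6,7,8,9,10}→6
  placing 0:e first → 6 extensions
  placing 1:d first → 6 extensions
total linear extensions = 12

12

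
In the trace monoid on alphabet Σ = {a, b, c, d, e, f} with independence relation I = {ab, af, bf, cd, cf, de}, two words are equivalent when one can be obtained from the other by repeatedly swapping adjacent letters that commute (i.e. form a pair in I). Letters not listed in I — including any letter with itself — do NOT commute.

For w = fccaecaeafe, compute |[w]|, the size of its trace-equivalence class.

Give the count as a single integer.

8

piece 0:f — minimal
piece 1:c — minimal
piece 2:c rests on {1:c}
piece 3:a rests on {2:c}
piece 4:e rests on {0:f, 3:a}
piece 5:c rests on {4:e}
piece 6:a rests on {5:c}
piece 7:e rests on {6:a}
piece 8:a rests on {7:e}
piece 9:f rests on {7:e}
piece 10:e rests on {8:a, 9:f}
minimal pieces: {0:f, 1:c}
ways to finish when only these pieces remain (= sum over removing one remaining piece with nothing left below it):
  1 left: {10}→1
  2 left: {8,10}→1  {9,10}→1
  3 left: {8,9,10}→2
  4 left: {7,8,9,10}→2
  5 left: {6,7,8,9,10}→2
  6 left: {5,6,7,8,9,10}→2
  7 left: {4,5,6,7,8,9,10}→2
  8 left: {0,4,5,6,7,8,9,10}→2  {3,4,5,6,7,8,9,10}→2
  9 left: {0,3,4,5,6,7,8,9,10}→4  {2,3,4,5,6,7,8,9,10}→2
  placing 0:f first → 2 extensions
  placing 1:c first → 6 extensions
total linear extensions = 8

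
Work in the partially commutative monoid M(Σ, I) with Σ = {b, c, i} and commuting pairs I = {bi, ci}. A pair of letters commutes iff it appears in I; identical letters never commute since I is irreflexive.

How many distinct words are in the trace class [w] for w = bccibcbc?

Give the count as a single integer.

8

#0=b has no predecessor
#1=c depends on [0:b]
#2=c depends on [1:c]
#3=i has no predecessor
#4=b depends on [2:c]
#5=c depends on [4:b]
#6=b depends on [5:c]
#7=c depends on [6:b]
sources: [0:b, 3:i]
N(rest) = Σ N(rest − s) over sources s of rest; N(one piece) = 1:
  size 1 → [3]=1  [7]=1
  size 2 → [3,7]=2  [6,7]=1
  size 3 → [3,6,7]=3  [5,6,7]=1
  size 4 → [3,5,6,7]=4  [4,5,6,7]=1
  size 5 → [2,4,5,6,7]=1  [3,4,5,6,7]=5
  size 6 → [1,2,4,5,6,7]=1  [2,3,4,5,6,7]=6
  first=0(b) contributes 7
  first=3(i) contributes 1
|[w]| = 8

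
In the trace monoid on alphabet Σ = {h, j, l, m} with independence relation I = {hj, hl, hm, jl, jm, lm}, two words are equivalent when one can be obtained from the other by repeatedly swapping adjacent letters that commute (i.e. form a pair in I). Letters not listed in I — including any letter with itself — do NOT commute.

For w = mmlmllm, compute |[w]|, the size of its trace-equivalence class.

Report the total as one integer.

#0=m has no predecessor
#1=m depends on [0:m]
#2=l has no predecessor
#3=m depends on [1:m]
#4=l depends on [2:l]
#5=l depends on [4:l]
#6=m depends on [3:m]
sources: [0:m, 2:l]
N(rest) = Σ N(rest − s) over sources s of rest; N(one piece) = 1:
  size 1 → [5]=1  [6]=1
  size 2 → [3,6]=1  [4,5]=1  [5,6]=2
  size 3 → [1,3,6]=1  [2,4,5]=1  [3,5,6]=3  [4,5,6]=3
  size 4 → [0,1,3,6]=1  [1,3,5,6]=4  [2,4,5,6]=4  [3,4,5,6]=6
  size 5 → [0,1,3,5,6]=5  [1,3,4,5,6]=10  [2,3,4,5,6]=10
  first=0(m) contributes 20
  first=2(l) contributes 15
|[w]| = 35

35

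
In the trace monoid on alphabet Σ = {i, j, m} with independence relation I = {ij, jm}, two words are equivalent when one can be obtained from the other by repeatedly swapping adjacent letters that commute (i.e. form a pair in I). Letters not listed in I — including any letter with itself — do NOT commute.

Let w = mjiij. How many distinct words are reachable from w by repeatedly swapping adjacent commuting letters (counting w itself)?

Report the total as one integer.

#0=m has no predecessor
#1=j has no predecessor
#2=i depends on [0:m]
#3=i depends on [2:i]
#4=j depends on [1:j]
sources: [0:m, 1:j]
N(rest) = Σ N(rest − s) over sources s of rest; N(one piece) = 1:
  size 1 → [3]=1  [4]=1
  size 2 → [1,4]=1  [2,3]=1  [3,4]=2
  size 3 → [0,2,3]=1  [1,3,4]=3  [2,3,4]=3
  first=0(m) contributes 6
  first=1(j) contributes 4
|[w]| = 10

10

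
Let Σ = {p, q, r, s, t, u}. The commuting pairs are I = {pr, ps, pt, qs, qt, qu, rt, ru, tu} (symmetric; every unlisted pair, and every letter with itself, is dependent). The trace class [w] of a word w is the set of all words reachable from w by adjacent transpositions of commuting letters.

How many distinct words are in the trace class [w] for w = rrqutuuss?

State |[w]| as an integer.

260

0(r) covers ∅
1(r) covers 0:r
2(q) covers 1:r
3(u) covers ∅
4(t) covers ∅
5(u) covers 3:u
6(u) covers 5:u
7(s) covers 1:r, 4:t, 6:u
8(s) covers 7:s
floor of heap: 0:r, 3:u, 4:t
completions by unplaced set U, small U first (add the entries for U minus each lowest piece of U):
  |U|=1: {2}:1  {8}:1
  |U|=2: {2,8}:2  {7,8}:1
  |U|=3: {2,7,8}:3  {4,7,8}:1  {6,7,8}:1
  |U|=4: {1,2,7,8}:3  {2,4,7,8}:4  {2,6,7,8}:4  {4,6,7,8}:2  {5,6,7,8}:1
  |U|=5: {0,1,2,7,8}:3  {1,2,4,7,8}:7  {1,2,6,7,8}:7  {2,4,6,7,8}:10  {2,5,6,7,8}:5  {3,5,6,7,8}:1  {4,5,6,7,8}:3
  |U|=6: {0,1,2,4,7,8}:10  {0,1,2,6,7,8}:10  {1,2,4,6,7,8}:24  {1,2,5,6,7,8}:12  {2,3,5,6,7,8}:6  {2,4,5,6,7,8}:18  {3,4,5,6,7,8}:4
  |U|=7: {0,1,2,4,6,7,8}:44  {0,1,2,5,6,7,8}:22  {1,2,3,5,6,7,8}:18  {1,2,4,5,6,7,8}:54  {2,3,4,5,6,7,8}:28
  start at 0(r): 100
  start at 3(u): 120
  start at 4(t): 40
sum over floor = 260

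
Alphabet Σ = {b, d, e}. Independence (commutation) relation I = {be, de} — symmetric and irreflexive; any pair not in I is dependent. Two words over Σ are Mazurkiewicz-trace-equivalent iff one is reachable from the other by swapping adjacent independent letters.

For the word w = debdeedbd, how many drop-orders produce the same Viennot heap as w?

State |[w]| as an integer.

84

drop 0:d onto floor
drop 1:e onto floor
drop 2:b onto {0:d}
drop 3:d onto {2:b}
drop 4:e onto {1:e}
drop 5:e onto {4:e}
drop 6:d onto {3:d}
drop 7:b onto {6:d}
drop 8:d onto {7:b}
ground layer = {0:d, 1:e}
drop-orders for the pieces not yet dropped (sum over which currently-grounded one goes next):
  1 to go: {5} 1  {8} 1
  2 to go: {4,5} 1  {5,8} 2  {7,8} 1
  3 to go: {1,4,5} 1  {4,5,8} 3  {5,7,8} 3  {6,7,8} 1
  4 to go: {1,4,5,8} 4  {3,6,7,8} 1  {4,5,7,8} 6  {5,6,7,8} 4
  5 to go: {1,4,5,7,8} 10  {2,3,6,7,8} 1  {3,5,6,7,8} 5  {4,5,6,7,8} 10
  6 to go: {0,2,3,6,7,8} 1  {1,4,5,6,7,8} 20  {2,3,5,6,7,8} 6  {3,4,5,6,7,8} 15
  7 to go: {0,2,3,5,6,7,8} 7  {1,3,4,5,6,7,8} 35  {2,3,4,5,6,7,8} 21
  if 0:d drops first: 56 orders
  if 1:e drops first: 28 orders
heap linearizations: 84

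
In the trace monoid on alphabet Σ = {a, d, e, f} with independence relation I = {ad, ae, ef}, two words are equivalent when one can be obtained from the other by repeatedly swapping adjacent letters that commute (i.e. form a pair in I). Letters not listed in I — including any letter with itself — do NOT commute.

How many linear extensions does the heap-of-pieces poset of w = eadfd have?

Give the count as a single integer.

#0=e has no predecessor
#1=a has no predecessor
#2=d depends on [0:e]
#3=f depends on [1:a, 2:d]
#4=d depends on [3:f]
sources: [0:e, 1:a]
N(rest) = Σ N(rest − s) over sources s of rest; N(one piece) = 1:
  size 1 → [4]=1
  size 2 → [3,4]=1
  size 3 → [1,3,4]=1  [2,3,4]=1
  first=0(e) contributes 2
  first=1(a) contributes 1
|[w]| = 3

3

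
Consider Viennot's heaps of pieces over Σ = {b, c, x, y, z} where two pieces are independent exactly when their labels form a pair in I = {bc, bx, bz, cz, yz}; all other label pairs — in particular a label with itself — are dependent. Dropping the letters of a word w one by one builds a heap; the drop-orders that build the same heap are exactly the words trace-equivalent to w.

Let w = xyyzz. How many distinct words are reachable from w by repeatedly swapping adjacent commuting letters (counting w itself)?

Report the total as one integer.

#0=x has no predecessor
#1=y depends on [0:x]
#2=y depends on [1:y]
#3=z depends on [0:x]
#4=z depends on [3:z]
sources: [0:x]
N(rest) = Σ N(rest − s) over sources s of rest; N(one piece) = 1:
  size 1 → [2]=1  [4]=1
  size 2 → [1,2]=1  [2,4]=2  [3,4]=1
  size 3 → [1,2,4]=3  [2,3,4]=3
  first=0(x) contributes 6

6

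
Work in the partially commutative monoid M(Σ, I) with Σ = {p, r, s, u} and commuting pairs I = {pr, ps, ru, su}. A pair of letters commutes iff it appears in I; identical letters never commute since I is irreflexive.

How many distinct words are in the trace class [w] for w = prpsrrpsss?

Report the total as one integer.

0(p) covers ∅
1(r) covers ∅
2(p) covers 0:p
3(s) covers 1:r
4(r) covers 3:s
5(r) covers 4:r
6(p) covers 2:p
7(s) covers 5:r
8(s) covers 7:s
9(s) covers 8:s
floor of heap: 0:p, 1:r
completions by unplaced set U, small U first (add the entries for U minus each lowest piece of U):
  |U|=1: {6}:1  {9}:1
  |U|=2: {2,6}:1  {6,9}:2  {8,9}:1
  |U|=3: {0,2,6}:1  {2,6,9}:3  {6,8,9}:3  {7,8,9}:1
  |U|=4: {0,2,6,9}:4  {2,6,8,9}:6  {5,7,8,9}:1  {6,7,8,9}:4
  |U|=5: {0,2,6,8,9}:10  {2,6,7,8,9}:10  {4,5,7,8,9}:1  {5,6,7,8,9}:5
  |U|=6: {0,2,6,7,8,9}:20  {2,5,6,7,8,9}:15  {3,4,5,7,8,9}:1  {4,5,6,7,8,9}:6
  |U|=7: {0,2,5,6,7,8,9}:35  {1,3,4,5,7,8,9}:1  {2,4,5,6,7,8,9}:21  {3,4,5,6,7,8,9}:7
  |U|=8: {0,2,4,5,6,7,8,9}:56  {1,3,4,5,6,7,8,9}:8  {2,3,4,5,6,7,8,9}:28
  start at 0(p): 36
  start at 1(r): 84
sum over floor = 120

120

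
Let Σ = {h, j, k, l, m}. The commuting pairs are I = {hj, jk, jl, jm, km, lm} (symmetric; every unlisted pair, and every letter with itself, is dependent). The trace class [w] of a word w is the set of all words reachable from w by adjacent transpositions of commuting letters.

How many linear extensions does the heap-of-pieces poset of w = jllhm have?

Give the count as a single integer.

5

#0=j has no predecessor
#1=l has no predecessor
#2=l depends on [1:l]
#3=h depends on [2:l]
#4=m depends on [3:h]
sources: [0:j, 1:l]
N(rest) = Σ N(rest − s) over sources s of rest; N(one piece) = 1:
  size 1 → [0]=1  [4]=1
  size 2 → [0,4]=2  [3,4]=1
  size 3 → [0,3,4]=3  [2,3,4]=1
  first=0(j) contributes 1
  first=1(l) contributes 4
|[w]| = 5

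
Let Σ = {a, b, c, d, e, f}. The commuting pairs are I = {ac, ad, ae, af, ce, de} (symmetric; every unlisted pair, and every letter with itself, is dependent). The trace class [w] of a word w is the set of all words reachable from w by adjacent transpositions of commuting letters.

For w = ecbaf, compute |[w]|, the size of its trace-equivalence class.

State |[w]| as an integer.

#0=e has no predecessor
#1=c has no predecessor
#2=b depends on [0:e, 1:c]
#3=a depends on [2:b]
#4=f depends on [2:b]
sources: [0:e, 1:c]
N(rest) = Σ N(rest − s) over sources s of rest; N(one piece) = 1:
  size 1 → [3]=1  [4]=1
  size 2 → [3,4]=2
  size 3 → [2,3,4]=2
  first=0(e) contributes 2
  first=1(c) contributes 2
|[w]| = 4

4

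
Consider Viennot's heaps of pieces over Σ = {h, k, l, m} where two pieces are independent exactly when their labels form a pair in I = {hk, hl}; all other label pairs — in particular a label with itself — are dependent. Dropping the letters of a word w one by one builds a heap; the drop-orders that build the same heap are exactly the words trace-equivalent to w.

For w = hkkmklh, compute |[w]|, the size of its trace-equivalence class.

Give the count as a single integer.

0(h) covers ∅
1(k) covers ∅
2(k) covers 1:k
3(m) covers 0:h, 2:k
4(k) covers 3:m
5(l) covers 4:k
6(h) covers 3:m
floor of heap: 0:h, 1:k
completions by unplaced set U, small U first (add the entries for U minus each lowest piece of U):
  |U|=1: {5}:1  {6}:1
  |U|=2: {4,5}:1  {5,6}:2
  |U|=3: {4,5,6}:3
  |U|=4: {3,4,5,6}:3
  |U|=5: {0,3,4,5,6}:3  {2,3,4,5,6}:3
  start at 0(h): 3
  start at 1(k): 6
sum over floor = 9

9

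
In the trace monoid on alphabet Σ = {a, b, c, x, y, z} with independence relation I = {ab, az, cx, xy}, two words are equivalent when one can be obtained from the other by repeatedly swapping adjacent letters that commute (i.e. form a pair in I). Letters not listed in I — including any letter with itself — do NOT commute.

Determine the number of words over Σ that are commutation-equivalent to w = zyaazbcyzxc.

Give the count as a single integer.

0(z) covers ∅
1(y) covers 0:z
2(a) covers 1:y
3(a) covers 2:a
4(z) covers 1:y
5(b) covers 4:z
6(c) covers 3:a, 5:b
7(y) covers 6:c
8(z) covers 7:y
9(x) covers 8:z
10(c) covers 8:z
floor of heap: 0:z
completions by unplaced set U, small U first (add the entries for U minus each lowest piece of U):
  |U|=1: {9}:1  {10}:1
  |U|=2: {9,10}:2
  |U|=3: {8,9,10}:2
  |U|=4: {7,8,9,10}:2
  |U|=5: {6,7,8,9,10}:2
  |U|=6: {3,6,7,8,9,10}:2  {5,6,7,8,9,10}:2
  |U|=7: {2,3,6,7,8,9,10}:2  {3,5,6,7,8,9,10}:4  {4,5,6,7,8,9,10}:2
  |U|=8: {2,3,5,6,7,8,9,10}:6  {3,4,5,6,7,8,9,10}:6
  |U|=9: {2,3,4,5,6,7,8,9,10}:12
  start at 0(z): 12

12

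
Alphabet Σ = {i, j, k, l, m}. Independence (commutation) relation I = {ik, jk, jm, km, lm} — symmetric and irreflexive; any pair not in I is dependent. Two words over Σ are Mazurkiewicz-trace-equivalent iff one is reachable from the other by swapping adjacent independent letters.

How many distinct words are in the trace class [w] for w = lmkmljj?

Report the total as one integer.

21

piece 0:l — minimal
piece 1:m — minimal
piece 2:k rests on {0:l}
piece 3:m rests on {1:m}
piece 4:l rests on {2:k}
piece 5:j rests on {4:l}
piece 6:j rests on {5:j}
minimal pieces: {0:l, 1:m}
ways to finish when only these pieces remain (= sum over removing one remaining piece with nothing left below it):
  1 left: {3}→1  {6}→1
  2 left: {1,3}→1  {3,6}→2  {5,6}→1
  3 left: {1,3,6}→3  {3,5,6}→3  {4,5,6}→1
  4 left: {1,3,5,6}→6  {2,4,5,6}→1  {3,4,5,6}→4
  5 left: {0,2,4,5,6}→1  {1,3,4,5,6}→10  {2,3,4,5,6}→5
  placing 0:l first → 15 extensions
  placing 1:m first → 6 extensions
total linear extensions = 21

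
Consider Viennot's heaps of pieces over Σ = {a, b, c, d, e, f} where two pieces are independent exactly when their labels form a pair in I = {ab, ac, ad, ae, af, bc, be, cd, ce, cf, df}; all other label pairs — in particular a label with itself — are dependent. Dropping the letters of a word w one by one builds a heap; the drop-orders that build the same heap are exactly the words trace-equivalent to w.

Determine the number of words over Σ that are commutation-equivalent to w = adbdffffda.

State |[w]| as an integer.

675

0(a) covers ∅
1(d) covers ∅
2(b) covers 1:d
3(d) covers 2:b
4(f) covers 2:b
5(f) covers 4:f
6(f) covers 5:f
7(f) covers 6:f
8(d) covers 3:d
9(a) covers 0:a
floor of heap: 0:a, 1:d
completions by unplaced set U, small U first (add the entries for U minus each lowest piece of U):
  |U|=1: {7}:1  {8}:1  {9}:1
  |U|=2: {0,9}:1  {3,8}:1  {6,7}:1  {7,8}:2  {7,9}:2  {8,9}:2
  |U|=3: {0,7,9}:3  {0,8,9}:3  {3,7,8}:3  {3,8,9}:3  {5,6,7}:1  {6,7,8}:3  {6,7,9}:3  {7,8,9}:6
  |U|=4: {0,3,8,9}:6  {0,6,7,9}:6  {0,7,8,9}:12  {3,6,7,8}:6  {3,7,8,9}:12  {4,5,6,7}:1  {5,6,7,8}:4  {5,6,7,9}:4  {6,7,8,9}:12
  |U|=5: {0,3,7,8,9}:30  {0,5,6,7,9}:10  {0,6,7,8,9}:30  {3,5,6,7,8}:10  {3,6,7,8,9}:30  {4,5,6,7,8}:5  {4,5,6,7,9}:5  {5,6,7,8,9}:20
  |U|=6: {0,3,6,7,8,9}:90  {0,4,5,6,7,9}:15  {0,5,6,7,8,9}:60  {3,4,5,6,7,8}:15  {3,5,6,7,8,9}:60  {4,5,6,7,8,9}:30
  |U|=7: {0,3,5,6,7,8,9}:210  {0,4,5,6,7,8,9}:105  {2,3,4,5,6,7,8}:15  {3,4,5,6,7,8,9}:105
  |U|=8: {0,3,4,5,6,7,8,9}:420  {1,2,3,4,5,6,7,8}:15  {2,3,4,5,6,7,8,9}:120
  start at 0(a): 135
  start at 1(d): 540
sum over floor = 675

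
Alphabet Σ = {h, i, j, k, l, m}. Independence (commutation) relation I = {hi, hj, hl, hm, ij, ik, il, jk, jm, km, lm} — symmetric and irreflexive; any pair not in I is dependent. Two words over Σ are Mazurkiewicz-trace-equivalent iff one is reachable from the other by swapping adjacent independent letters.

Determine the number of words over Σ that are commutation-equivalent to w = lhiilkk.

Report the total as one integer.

0(l) covers ∅
1(h) covers ∅
2(i) covers ∅
3(i) covers 2:i
4(l) covers 0:l
5(k) covers 1:h, 4:l
6(k) covers 5:k
floor of heap: 0:l, 1:h, 2:i
completions by unplaced set U, small U first (add the entries for U minus each lowest piece of U):
  |U|=1: {3}:1  {6}:1
  |U|=2: {2,3}:1  {3,6}:2  {5,6}:1
  |U|=3: {1,5,6}:1  {2,3,6}:3  {3,5,6}:3  {4,5,6}:1
  |U|=4: {0,4,5,6}:1  {1,3,5,6}:4  {1,4,5,6}:2  {2,3,5,6}:6  {3,4,5,6}:4
  |U|=5: {0,1,4,5,6}:3  {0,3,4,5,6}:5  {1,2,3,5,6}:10  {1,3,4,5,6}:10  {2,3,4,5,6}:10
  start at 0(l): 30
  start at 1(h): 15
  start at 2(i): 18
sum over floor = 63

63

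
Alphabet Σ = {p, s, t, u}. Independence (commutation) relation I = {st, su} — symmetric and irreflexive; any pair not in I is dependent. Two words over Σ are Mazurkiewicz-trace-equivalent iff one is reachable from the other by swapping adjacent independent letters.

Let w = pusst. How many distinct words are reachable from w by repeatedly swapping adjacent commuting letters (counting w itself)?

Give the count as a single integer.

drop 0:p onto floor
drop 1:u onto {0:p}
drop 2:s onto {0:p}
drop 3:s onto {2:s}
drop 4:t onto {1:u}
ground layer = {0:p}
drop-orders for the pieces not yet dropped (sum over which currently-grounded one goes next):
  1 to go: {3} 1  {4} 1
  2 to go: {1,4} 1  {2,3} 1  {3,4} 2
  3 to go: {1,3,4} 3  {2,3,4} 3
  if 0:p drops first: 6 orders

6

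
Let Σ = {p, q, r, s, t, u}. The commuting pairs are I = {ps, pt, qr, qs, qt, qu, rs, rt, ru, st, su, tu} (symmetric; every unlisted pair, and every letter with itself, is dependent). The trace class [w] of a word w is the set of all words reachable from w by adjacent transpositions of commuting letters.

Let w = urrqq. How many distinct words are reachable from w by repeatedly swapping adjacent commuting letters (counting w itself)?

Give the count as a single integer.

30

#0=u has no predecessor
#1=r has no predecessor
#2=r depends on [1:r]
#3=q has no predecessor
#4=q depends on [3:q]
sources: [0:u, 1:r, 3:q]
N(rest) = Σ N(rest − s) over sources s of rest; N(one piece) = 1:
  size 1 → [0]=1  [2]=1  [4]=1
  size 2 → [0,2]=2  [0,4]=2  [1,2]=1  [2,4]=2  [3,4]=1
  size 3 → [0,1,2]=3  [0,2,4]=6  [0,3,4]=3  [1,2,4]=3  [2,3,4]=3
  first=0(u) contributes 6
  first=1(r) contributes 12
  first=3(q) contributes 12
|[w]| = 30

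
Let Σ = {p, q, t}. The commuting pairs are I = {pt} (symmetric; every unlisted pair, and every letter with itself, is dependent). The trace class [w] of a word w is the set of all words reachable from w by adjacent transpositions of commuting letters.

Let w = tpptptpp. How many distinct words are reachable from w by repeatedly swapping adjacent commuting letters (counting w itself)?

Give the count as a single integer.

piece 0:t — minimal
piece 1:p — minimal
piece 2:p rests on {1:p}
piece 3:t rests on {0:t}
piece 4:p rests on {2:p}
piece 5:t rests on {3:t}
piece 6:p rests on {4:p}
piece 7:p rests on {6:p}
minimal pieces: {0:t, 1:p}
ways to finish when only these pieces remain (= sum over removing one remaining piece with nothing left below it):
  1 left: {5}→1  {7}→1
  2 left: {3,5}→1  {5,7}→2  {6,7}→1
  3 left: {0,3,5}→1  {3,5,7}→3  {4,6,7}→1  {5,6,7}→3
  4 left: {0,3,5,7}→4  {2,4,6,7}→1  {3,5,6,7}→6  {4,5,6,7}→4
  5 left: {0,3,5,6,7}→10  {1,2,4,6,7}→1  {2,4,5,6,7}→5  {3,4,5,6,7}→10
  6 left: {0,3,4,5,6,7}→20  {1,2,4,5,6,7}→6  {2,3,4,5,6,7}→15
  placing 0:t first → 21 extensions
  placing 1:p first → 35 extensions
total linear extensions = 56

56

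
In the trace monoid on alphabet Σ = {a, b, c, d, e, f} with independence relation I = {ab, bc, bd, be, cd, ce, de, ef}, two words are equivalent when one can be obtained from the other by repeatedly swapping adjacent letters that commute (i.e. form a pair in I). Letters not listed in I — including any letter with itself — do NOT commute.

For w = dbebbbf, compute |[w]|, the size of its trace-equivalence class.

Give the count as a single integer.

35

piece 0:d — minimal
piece 1:b — minimal
piece 2:e — minimal
piece 3:b rests on {1:b}
piece 4:b rests on {3:b}
piece 5:b rests on {4:b}
piece 6:f rests on {0:d, 5:b}
minimal pieces: {0:d, 1:b, 2:e}
ways to finish when only these pieces remain (= sum over removing one remaining piece with nothing left below it):
  1 left: {2}→1  {6}→1
  2 left: {0,6}→1  {2,6}→2  {5,6}→1
  3 left: {0,2,6}→3  {0,5,6}→2  {2,5,6}→3  {4,5,6}→1
  4 left: {0,2,5,6}→8  {0,4,5,6}→3  {2,4,5,6}→4  {3,4,5,6}→1
  5 left: {0,2,4,5,6}→15  {0,3,4,5,6}→4  {1,3,4,5,6}→1  {2,3,4,5,6}→5
  placing 0:d first → 6 extensions
  placing 1:b first → 24 extensions
  placing 2:e first → 5 extensions
total linear extensions = 35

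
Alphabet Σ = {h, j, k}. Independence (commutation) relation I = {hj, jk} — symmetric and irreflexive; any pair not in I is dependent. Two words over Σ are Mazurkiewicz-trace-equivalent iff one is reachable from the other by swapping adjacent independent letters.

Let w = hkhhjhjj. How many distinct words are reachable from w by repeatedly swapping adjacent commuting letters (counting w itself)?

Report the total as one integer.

56

piece 0:h — minimal
piece 1:k rests on {0:h}
piece 2:h rests on {1:k}
piece 3:h rests on {2:h}
piece 4:j — minimal
piece 5:h rests on {3:h}
piece 6:j rests on {4:j}
piece 7:j rests on {6:j}
minimal pieces: {0:h, 4:j}
ways to finish when only these pieces remain (= sum over removing one remaining piece with nothing left below it):
  1 left: {5}→1  {7}→1
  2 left: {3,5}→1  {5,7}→2  {6,7}→1
  3 left: {2,3,5}→1  {3,5,7}→3  {4,6,7}→1  {5,6,7}→3
  4 left: {1,2,3,5}→1  {2,3,5,7}→4  {3,5,6,7}→6  {4,5,6,7}→4
  5 left: {0,1,2,3,5}→1  {1,2,3,5,7}→5  {2,3,5,6,7}→10  {3,4,5,6,7}→10
  6 left: {0,1,2,3,5,7}→6  {1,2,3,5,6,7}→15  {2,3,4,5,6,7}→20
  placing 0:h first → 35 extensions
  placing 4:j first → 21 extensions
total linear extensions = 56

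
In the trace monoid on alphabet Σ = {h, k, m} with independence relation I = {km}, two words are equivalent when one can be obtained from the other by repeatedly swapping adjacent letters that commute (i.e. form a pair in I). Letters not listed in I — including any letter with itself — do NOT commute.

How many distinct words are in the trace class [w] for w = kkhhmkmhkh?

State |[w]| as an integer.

3

#0=k has no predecessor
#1=k depends on [0:k]
#2=h depends on [1:k]
#3=h depends on [2:h]
#4=m depends on [3:h]
#5=k depends on [3:h]
#6=m depends on [4:m]
#7=h depends on [5:k, 6:m]
#8=k depends on [7:h]
#9=h depends on [8:k]
sources: [0:k]
N(rest) = Σ N(rest − s) over sources s of rest; N(one piece) = 1:
  size 1 → [9]=1
  size 2 → [8,9]=1
  size 3 → [7,8,9]=1
  size 4 → [5,7,8,9]=1  [6,7,8,9]=1
  size 5 → [4,6,7,8,9]=1  [5,6,7,8,9]=2
  size 6 → [4,5,6,7,8,9]=3
  size 7 → [3,4,5,6,7,8,9]=3
  size 8 → [2,3,4,5,6,7,8,9]=3
  first=0(k) contributes 3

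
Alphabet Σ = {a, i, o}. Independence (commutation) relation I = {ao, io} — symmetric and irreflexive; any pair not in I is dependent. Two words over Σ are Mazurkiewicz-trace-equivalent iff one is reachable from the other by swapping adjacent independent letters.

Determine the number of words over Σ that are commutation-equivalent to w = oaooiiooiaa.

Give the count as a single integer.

drop 0:o onto floor
drop 1:a onto floor
drop 2:o onto {0:o}
drop 3:o onto {2:o}
drop 4:i onto {1:a}
drop 5:i onto {4:i}
drop 6:o onto {3:o}
drop 7:o onto {6:o}
drop 8:i onto {5:i}
drop 9:a onto {8:i}
drop 10:a onto {9:a}
ground layer = {0:o, 1:a}
drop-orders for the pieces not yet dropped (sum over which currently-grounded one goes next):
  1 to go: {7} 1  {10} 1
  2 to go: {6,7} 1  {7,10} 2  {9,10} 1
  3 to go: {3,6,7} 1  {6,7,10} 3  {7,9,10} 3  {8,9,10} 1
  4 to go: {2,3,6,7} 1  {3,6,7,10} 4  {5,8,9,10} 1  {6,7,9,10} 6  {7,8,9,10} 4
  5 to go: {0,2,3,6,7} 1  {2,3,6,7,10} 5  {3,6,7,9,10} 10  {4,5,8,9,10} 1  {5,7,8,9,10} 5  {6,7,8,9,10} 10
  6 to go: {0,2,3,6,7,10} 6  {1,4,5,8,9,10} 1  {2,3,6,7,9,10} 15  {3,6,7,8,9,10} 20  {4,5,7,8,9,10} 6  {5,6,7,8,9,10} 15
  7 to go: {0,2,3,6,7,9,10} 21  {1,4,5,7,8,9,10} 7  {2,3,6,7,8,9,10} 35  {3,5,6,7,8,9,10} 35  {4,5,6,7,8,9,10} 21
  8 to go: {0,2,3,6,7,8,9,10} 56  {1,4,5,6,7,8,9,10} 28  {2,3,5,6,7,8,9,10} 70  {3,4,5,6,7,8,9,10} 56
  9 to go: {0,2,3,5,6,7,8,9,10} 126  {1,3,4,5,6,7,8,9,10} 84  {2,3,4,5,6,7,8,9,10} 126
  if 0:o drops first: 210 orders
  if 1:a drops first: 252 orders
heap linearizations: 462

462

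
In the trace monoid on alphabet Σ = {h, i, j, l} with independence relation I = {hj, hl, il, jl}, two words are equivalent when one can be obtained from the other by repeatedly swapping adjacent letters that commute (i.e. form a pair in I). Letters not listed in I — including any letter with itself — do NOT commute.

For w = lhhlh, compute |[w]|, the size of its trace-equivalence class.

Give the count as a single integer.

drop 0:l onto floor
drop 1:h onto floor
drop 2:h onto {1:h}
drop 3:l onto {0:l}
drop 4:h onto {2:h}
ground layer = {0:l, 1:h}
drop-orders for the pieces not yet dropped (sum over which currently-grounded one goes next):
  1 to go: {3} 1  {4} 1
  2 to go: {0,3} 1  {2,4} 1  {3,4} 2
  3 to go: {0,3,4} 3  {1,2,4} 1  {2,3,4} 3
  if 0:l drops first: 4 orders
  if 1:h drops first: 6 orders
heap linearizations: 10

10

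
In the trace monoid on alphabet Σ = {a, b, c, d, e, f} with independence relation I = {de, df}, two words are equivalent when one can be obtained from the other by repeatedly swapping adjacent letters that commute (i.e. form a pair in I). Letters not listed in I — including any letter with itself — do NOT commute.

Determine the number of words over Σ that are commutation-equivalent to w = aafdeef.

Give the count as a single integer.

5

0(a) covers ∅
1(a) covers 0:a
2(f) covers 1:a
3(d) covers 1:a
4(e) covers 2:f
5(e) covers 4:e
6(f) covers 5:e
floor of heap: 0:a
completions by unplaced set U, small U first (add the entries for U minus each lowest piece of U):
  |U|=1: {3}:1  {6}:1
  |U|=2: {3,6}:2  {5,6}:1
  |U|=3: {3,5,6}:3  {4,5,6}:1
  |U|=4: {2,4,5,6}:1  {3,4,5,6}:4
  |U|=5: {2,3,4,5,6}:5
  start at 0(a): 5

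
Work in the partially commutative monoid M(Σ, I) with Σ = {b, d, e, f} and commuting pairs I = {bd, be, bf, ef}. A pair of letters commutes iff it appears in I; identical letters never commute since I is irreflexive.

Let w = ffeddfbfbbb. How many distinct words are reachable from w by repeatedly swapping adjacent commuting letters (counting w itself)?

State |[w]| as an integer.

990

drop 0:f onto floor
drop 1:f onto {0:f}
drop 2:e onto floor
drop 3:d onto {1:f, 2:e}
drop 4:d onto {3:d}
drop 5:f onto {4:d}
drop 6:b onto floor
drop 7:f onto {5:f}
drop 8:b onto {6:b}
drop 9:b onto {8:b}
drop 10:b onto {9:b}
ground layer = {0:f, 2:e, 6:b}
drop-orders for the pieces not yet dropped (sum over which currently-grounded one goes next):
  1 to go: {7} 1  {10} 1
  2 to go: {5,7} 1  {7,10} 2  {9,10} 1
  3 to go: {4,5,7} 1  {5,7,10} 3  {7,9,10} 3  {8,9,10} 1
  4 to go: {3,4,5,7} 1  {4,5,7,10} 4  {5,7,9,10} 6  {6,8,9,10} 1  {7,8,9,10} 4
  5 to go: {1,3,4,5,7} 1  {2,3,4,5,7} 1  {3,4,5,7,10} 5  {4,5,7,9,10} 10  {5,7,8,9,10} 10  {6,7,8,9,10} 5
  6 to go: {0,1,3,4,5,7} 1  {1,2,3,4,5,7} 2  {1,3,4,5,7,10} 6  {2,3,4,5,7,10} 6  {3,4,5,7,9,10} 15  {4,5,7,8,9,10} 20  {5,6,7,8,9,10} 15
  7 to go: {0,1,2,3,4,5,7} 3  {0,1,3,4,5,7,10} 7  {1,2,3,4,5,7,10} 14  {1,3,4,5,7,9,10} 21  {2,3,4,5,7,9,10} 21  {3,4,5,7,8,9,10} 35  {4,5,6,7,8,9,10} 35
  8 to go: {0,1,2,3,4,5,7,10} 24  {0,1,3,4,5,7,9,10} 28  {1,2,3,4,5,7,9,10} 56  {1,3,4,5,7,8,9,10} 56  {2,3,4,5,7,8,9,10} 56  {3,4,5,6,7,8,9,10} 70
  9 to go: {0,1,2,3,4,5,7,9,10} 108  {0,1,3,4,5,7,8,9,10} 84  {1,2,3,4,5,7,8,9,10} 168  {1,3,4,5,6,7,8,9,10} 126  {2,3,4,5,6,7,8,9,10} 126
  if 0:f drops first: 420 orders
  if 2:e drops first: 210 orders
  if 6:b drops first: 360 orders
heap linearizations: 990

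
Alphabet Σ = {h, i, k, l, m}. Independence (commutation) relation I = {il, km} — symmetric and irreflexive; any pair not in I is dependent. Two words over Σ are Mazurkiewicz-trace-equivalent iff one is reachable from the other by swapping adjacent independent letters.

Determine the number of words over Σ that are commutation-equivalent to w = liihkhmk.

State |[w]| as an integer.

drop 0:l onto floor
drop 1:i onto floor
drop 2:i onto {1:i}
drop 3:h onto {0:l, 2:i}
drop 4:k onto {3:h}
drop 5:h onto {4:k}
drop 6:m onto {5:h}
drop 7:k onto {5:h}
ground layer = {0:l, 1:i}
drop-orders for the pieces not yet dropped (sum over which currently-grounded one goes next):
  1 to go: {6} 1  {7} 1
  2 to go: {6,7} 2
  3 to go: {5,6,7} 2
  4 to go: {4,5,6,7} 2
  5 to go: {3,4,5,6,7} 2
  6 to go: {0,3,4,5,6,7} 2  {2,3,4,5,6,7} 2
  if 0:l drops first: 2 orders
  if 1:i drops first: 4 orders
heap linearizations: 6

6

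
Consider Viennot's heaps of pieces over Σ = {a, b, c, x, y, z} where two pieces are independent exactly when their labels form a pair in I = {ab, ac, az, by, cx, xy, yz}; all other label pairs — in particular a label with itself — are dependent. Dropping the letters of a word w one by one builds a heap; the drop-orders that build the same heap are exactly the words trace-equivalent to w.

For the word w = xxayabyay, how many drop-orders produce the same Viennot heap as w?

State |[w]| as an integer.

drop 0:x onto floor
drop 1:x onto {0:x}
drop 2:a onto {1:x}
drop 3:y onto {2:a}
drop 4:a onto {3:y}
drop 5:b onto {1:x}
drop 6:y onto {4:a}
drop 7:a onto {6:y}
drop 8:y onto {7:a}
ground layer = {0:x}
drop-orders for the pieces not yet dropped (sum over which currently-grounded one goes next):
  1 to go: {5} 1  {8} 1
  2 to go: {5,8} 2  {7,8} 1
  3 to go: {5,7,8} 3  {6,7,8} 1
  4 to go: {4,6,7,8} 1  {5,6,7,8} 4
  5 to go: {3,4,6,7,8} 1  {4,5,6,7,8} 5
  6 to go: {2,3,4,6,7,8} 1  {3,4,5,6,7,8} 6
  7 to go: {2,3,4,5,6,7,8} 7
  if 0:x drops first: 7 orders

7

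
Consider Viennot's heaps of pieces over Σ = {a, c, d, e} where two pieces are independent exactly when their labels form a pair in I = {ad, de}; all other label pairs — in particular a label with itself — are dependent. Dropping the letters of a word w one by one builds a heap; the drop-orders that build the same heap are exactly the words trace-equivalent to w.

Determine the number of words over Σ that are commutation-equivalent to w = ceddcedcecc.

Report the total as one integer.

piece 0:c — minimal
piece 1:e rests on {0:c}
piece 2:d rests on {0:c}
piece 3:d rests on {2:d}
piece 4:c rests on {1:e, 3:d}
piece 5:e rests on {4:c}
piece 6:d rests on {4:c}
piece 7:c rests on {5:e, 6:d}
piece 8:e rests on {7:c}
piece 9:c rests on {8:e}
piece 10:c rests on {9:c}
minimal pieces: {0:c}
ways to finish when only these pieces remain (= sum over removing one remaining piece with nothing left below it):
  1 left: {10}→1
  2 left: {9,10}→1
  3 left: {8,9,10}→1
  4 left: {7,8,9,10}→1
  5 left: {5,7,8,9,10}→1  {6,7,8,9,10}→1
  6 left: {5,6,7,8,9,10}→2
  7 left: {4,5,6,7,8,9,10}→2
  8 left: {1,4,5,6,7,8,9,10}→2  {3,4,5,6,7,8,9,10}→2
  9 left: {1,3,4,5,6,7,8,9,10}→4  {2,3,4,5,6,7,8,9,10}→2
  placing 0:c first → 6 extensions

6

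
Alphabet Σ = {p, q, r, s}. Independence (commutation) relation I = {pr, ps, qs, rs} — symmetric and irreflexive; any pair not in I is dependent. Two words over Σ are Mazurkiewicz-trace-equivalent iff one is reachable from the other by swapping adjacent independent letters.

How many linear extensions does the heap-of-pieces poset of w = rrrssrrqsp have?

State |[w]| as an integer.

120

0(r) covers ∅
1(r) covers 0:r
2(r) covers 1:r
3(s) covers ∅
4(s) covers 3:s
5(r) covers 2:r
6(r) covers 5:r
7(q) covers 6:r
8(s) covers 4:s
9(p) covers 7:q
floor of heap: 0:r, 3:s
completions by unplaced set U, small U first (add the entries for U minus each lowest piece of U):
  |U|=1: {8}:1  {9}:1
  |U|=2: {4,8}:1  {7,9}:1  {8,9}:2
  |U|=3: {3,4,8}:1  {4,8,9}:3  {6,7,9}:1  {7,8,9}:3
  |U|=4: {3,4,8,9}:4  {4,7,8,9}:6  {5,6,7,9}:1  {6,7,8,9}:4
  |U|=5: {2,5,6,7,9}:1  {3,4,7,8,9}:10  {4,6,7,8,9}:10  {5,6,7,8,9}:5
  |U|=6: {1,2,5,6,7,9}:1  {2,5,6,7,8,9}:6  {3,4,6,7,8,9}:20  {4,5,6,7,8,9}:15
  |U|=7: {0,1,2,5,6,7,9}:1  {1,2,5,6,7,8,9}:7  {2,4,5,6,7,8,9}:21  {3,4,5,6,7,8,9}:35
  |U|=8: {0,1,2,5,6,7,8,9}:8  {1,2,4,5,6,7,8,9}:28  {2,3,4,5,6,7,8,9}:56
  start at 0(r): 84
  start at 3(s): 36
sum over floor = 120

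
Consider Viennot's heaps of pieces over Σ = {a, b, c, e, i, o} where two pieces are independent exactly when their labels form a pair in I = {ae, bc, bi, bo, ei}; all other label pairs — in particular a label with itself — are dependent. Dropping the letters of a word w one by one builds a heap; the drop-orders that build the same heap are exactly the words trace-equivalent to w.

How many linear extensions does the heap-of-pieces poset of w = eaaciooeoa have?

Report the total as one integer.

#0=e has no predecessor
#1=a has no predecessor
#2=a depends on [1:a]
#3=c depends on [0:e, 2:a]
#4=i depends on [3:c]
#5=o depends on [4:i]
#6=o depends on [5:o]
#7=e depends on [6:o]
#8=o depends on [7:e]
#9=a depends on [8:o]
sources: [0:e, 1:a]
N(rest) = Σ N(rest − s) over sources s of rest; N(one piece) = 1:
  size 1 → [9]=1
  size 2 → [8,9]=1
  size 3 → [7,8,9]=1
  size 4 → [6,7,8,9]=1
  size 5 → [5,6,7,8,9]=1
  size 6 → [4,5,6,7,8,9]=1
  size 7 → [3,4,5,6,7,8,9]=1
  size 8 → [0,3,4,5,6,7,8,9]=1  [2,3,4,5,6,7,8,9]=1
  first=0(e) contributes 1
  first=1(a) contributes 2
|[w]| = 3

3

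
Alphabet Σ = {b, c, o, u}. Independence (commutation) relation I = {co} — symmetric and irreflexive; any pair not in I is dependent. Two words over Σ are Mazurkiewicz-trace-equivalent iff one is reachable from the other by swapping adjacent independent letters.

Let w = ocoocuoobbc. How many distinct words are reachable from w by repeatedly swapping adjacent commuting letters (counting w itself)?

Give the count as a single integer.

10

piece 0:o — minimal
piece 1:c — minimal
piece 2:o rests on {0:o}
piece 3:o rests on {2:o}
piece 4:c rests on {1:c}
piece 5:u rests on {3:o, 4:c}
piece 6:o rests on {5:u}
piece 7:o rests on {6:o}
piece 8:b rests on {7:o}
piece 9:b rests on {8:b}
piece 10:c rests on {9:b}
minimal pieces: {0:o, 1:c}
ways to finish when only these pieces remain (= sum over removing one remaining piece with nothing left below it):
  1 left: {10}→1
  2 left: {9,10}→1
  3 left: {8,9,10}→1
  4 left: {7,8,9,10}→1
  5 left: {6,7,8,9,10}→1
  6 left: {5,6,7,8,9,10}→1
  7 left: {3,5,6,7,8,9,10}→1  {4,5,6,7,8,9,10}→1
  8 left: {1,4,5,6,7,8,9,10}→1  {2,3,5,6,7,8,9,10}→1  {3,4,5,6,7,8,9,10}→2
  9 left: {0,2,3,5,6,7,8,9,10}→1  {1,3,4,5,6,7,8,9,10}→3  {2,3,4,5,6,7,8,9,10}→3
  placing 0:o first → 6 extensions
  placing 1:c first → 4 extensions
total linear extensions = 10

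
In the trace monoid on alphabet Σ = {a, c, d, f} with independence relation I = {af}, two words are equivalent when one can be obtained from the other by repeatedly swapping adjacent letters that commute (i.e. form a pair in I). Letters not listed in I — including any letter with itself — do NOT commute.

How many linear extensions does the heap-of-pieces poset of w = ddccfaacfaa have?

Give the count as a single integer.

9

drop 0:d onto floor
drop 1:d onto {0:d}
drop 2:c onto {1:d}
drop 3:c onto {2:c}
drop 4:f onto {3:c}
drop 5:a onto {3:c}
drop 6:a onto {5:a}
drop 7:c onto {4:f, 6:a}
drop 8:f onto {7:c}
drop 9:a onto {7:c}
drop 10:a onto {9:a}
ground layer = {0:d}
drop-orders for the pieces not yet dropped (sum over which currently-grounded one goes next):
  1 to go: {8} 1  {10} 1
  2 to go: {8,10} 2  {9,10} 1
  3 to go: {8,9,10} 3
  4 to go: {7,8,9,10} 3
  5 to go: {4,7,8,9,10} 3  {6,7,8,9,10} 3
  6 to go: {4,6,7,8,9,10} 6  {5,6,7,8,9,10} 3
  7 to go: {4,5,6,7,8,9,10} 9
  8 to go: {3,4,5,6,7,8,9,10} 9
  9 to go: {2,3,4,5,6,7,8,9,10} 9
  if 0:d drops first: 9 orders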